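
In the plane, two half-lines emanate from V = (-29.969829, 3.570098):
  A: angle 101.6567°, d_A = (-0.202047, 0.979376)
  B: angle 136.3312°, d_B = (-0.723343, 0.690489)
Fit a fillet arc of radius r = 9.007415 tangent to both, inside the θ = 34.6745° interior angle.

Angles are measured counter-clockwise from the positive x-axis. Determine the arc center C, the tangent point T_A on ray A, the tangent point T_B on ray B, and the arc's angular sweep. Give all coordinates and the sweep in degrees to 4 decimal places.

center=(-44.6212,30.0085) T_A=(-35.7996,31.8284) T_B=(-50.8407,23.4930) sweep=145.3255

bisector direction at 118.9939° = (-0.484717,0.874671)
center distance |VC| = r/sin(θ/2) = 9.007415/sin(17.3373°) = 30.226678
C = V + |VC|·bis = (-44.6212,30.0085)
T_A = V + ((C−V)·d_A)·d_A = V + 28.8534·d_A = (-35.7996,31.8284)
T_B = V + ((C−V)·d_B)·d_B = V + 28.8534·d_B = (-50.8407,23.4930)
sweep = 180° − θ = 145.3255°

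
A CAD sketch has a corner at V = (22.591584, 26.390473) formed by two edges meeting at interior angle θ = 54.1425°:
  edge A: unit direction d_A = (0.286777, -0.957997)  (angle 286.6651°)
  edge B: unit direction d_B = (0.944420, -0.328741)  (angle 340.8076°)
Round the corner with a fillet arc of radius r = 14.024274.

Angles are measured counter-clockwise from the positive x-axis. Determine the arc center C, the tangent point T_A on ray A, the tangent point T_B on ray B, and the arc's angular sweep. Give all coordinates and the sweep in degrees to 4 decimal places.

bisector direction at 313.7364° = (0.691341,-0.722529)
center distance |VC| = r/sin(θ/2) = 14.024274/sin(27.0712°) = 30.815932
C = V + |VC|·bis = (43.8959,4.1251)
T_A = V + ((C−V)·d_A)·d_A = V + 27.4398·d_A = (30.4607,0.1032)
T_B = V + ((C−V)·d_B)·d_B = V + 27.4398·d_B = (48.5063,17.3699)
sweep = 180° − θ = 125.8575°

center=(43.8959,4.1251) T_A=(30.4607,0.1032) T_B=(48.5063,17.3699) sweep=125.8575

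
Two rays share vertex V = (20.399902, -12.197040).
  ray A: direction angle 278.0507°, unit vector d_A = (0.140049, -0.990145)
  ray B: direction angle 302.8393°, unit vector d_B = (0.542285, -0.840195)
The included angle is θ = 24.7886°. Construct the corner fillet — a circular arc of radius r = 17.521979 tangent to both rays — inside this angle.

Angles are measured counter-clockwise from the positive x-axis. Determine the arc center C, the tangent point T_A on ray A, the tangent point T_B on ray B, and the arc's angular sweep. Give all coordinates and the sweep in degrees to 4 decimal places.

center=(48.9157,-88.6897) T_A=(31.5664,-91.1436) T_B=(63.6375,-79.1878) sweep=155.2114

bisector direction at 290.4450° = (0.349308,-0.937008)
center distance |VC| = r/sin(θ/2) = 17.521979/sin(12.3943°) = 81.634965
C = V + |VC|·bis = (48.9157,-88.6897)
T_A = V + ((C−V)·d_A)·d_A = V + 79.7324·d_A = (31.5664,-91.1436)
T_B = V + ((C−V)·d_B)·d_B = V + 79.7324·d_B = (63.6375,-79.1878)
sweep = 180° − θ = 155.2114°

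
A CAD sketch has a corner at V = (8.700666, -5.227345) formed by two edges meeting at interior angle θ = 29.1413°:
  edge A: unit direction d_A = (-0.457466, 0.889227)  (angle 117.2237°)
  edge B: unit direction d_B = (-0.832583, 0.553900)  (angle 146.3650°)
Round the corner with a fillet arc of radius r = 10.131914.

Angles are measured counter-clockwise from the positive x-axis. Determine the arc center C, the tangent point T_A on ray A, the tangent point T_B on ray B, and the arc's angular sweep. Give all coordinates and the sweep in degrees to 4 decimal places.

center=(-18.1404,24.7987) T_A=(-9.1308,29.4337) T_B=(-23.7525,16.3631) sweep=150.8587

bisector direction at 131.7944° = (-0.666459,0.745542)
center distance |VC| = r/sin(θ/2) = 10.131914/sin(14.5707°) = 40.274152
C = V + |VC|·bis = (-18.1404,24.7987)
T_A = V + ((C−V)·d_A)·d_A = V + 38.9789·d_A = (-9.1308,29.4337)
T_B = V + ((C−V)·d_B)·d_B = V + 38.9789·d_B = (-23.7525,16.3631)
sweep = 180° − θ = 150.8587°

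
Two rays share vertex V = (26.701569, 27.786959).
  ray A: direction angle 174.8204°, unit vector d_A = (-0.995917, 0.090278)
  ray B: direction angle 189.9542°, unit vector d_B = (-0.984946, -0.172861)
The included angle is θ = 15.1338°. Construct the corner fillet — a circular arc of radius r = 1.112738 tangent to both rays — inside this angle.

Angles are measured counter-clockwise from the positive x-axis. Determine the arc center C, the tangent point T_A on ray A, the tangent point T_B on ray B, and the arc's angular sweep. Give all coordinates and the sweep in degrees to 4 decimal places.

center=(18.2588,27.4350) T_A=(18.3593,28.5432) T_B=(18.4512,26.3390) sweep=164.8662

bisector direction at 182.3873° = (-0.999132,-0.041654)
center distance |VC| = r/sin(θ/2) = 1.112738/sin(7.5669°) = 8.450079
C = V + |VC|·bis = (18.2588,27.4350)
T_A = V + ((C−V)·d_A)·d_A = V + 8.3765·d_A = (18.3593,28.5432)
T_B = V + ((C−V)·d_B)·d_B = V + 8.3765·d_B = (18.4512,26.3390)
sweep = 180° − θ = 164.8662°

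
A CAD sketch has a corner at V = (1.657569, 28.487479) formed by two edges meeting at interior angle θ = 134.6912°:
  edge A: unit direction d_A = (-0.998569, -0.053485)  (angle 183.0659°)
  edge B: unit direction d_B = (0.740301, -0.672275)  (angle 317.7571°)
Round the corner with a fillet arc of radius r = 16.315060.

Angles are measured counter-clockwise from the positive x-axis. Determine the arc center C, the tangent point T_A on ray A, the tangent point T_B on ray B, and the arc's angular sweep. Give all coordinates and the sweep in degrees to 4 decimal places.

center=(-4.2696,11.8316) T_A=(-5.1422,28.1233) T_B=(6.6986,23.9096) sweep=45.3088

bisector direction at 250.4115° = (-0.335262,-0.942125)
center distance |VC| = r/sin(θ/2) = 16.315060/sin(67.3456°) = 17.679092
C = V + |VC|·bis = (-4.2696,11.8316)
T_A = V + ((C−V)·d_A)·d_A = V + 6.8095·d_A = (-5.1422,28.1233)
T_B = V + ((C−V)·d_B)·d_B = V + 6.8095·d_B = (6.6986,23.9096)
sweep = 180° − θ = 45.3088°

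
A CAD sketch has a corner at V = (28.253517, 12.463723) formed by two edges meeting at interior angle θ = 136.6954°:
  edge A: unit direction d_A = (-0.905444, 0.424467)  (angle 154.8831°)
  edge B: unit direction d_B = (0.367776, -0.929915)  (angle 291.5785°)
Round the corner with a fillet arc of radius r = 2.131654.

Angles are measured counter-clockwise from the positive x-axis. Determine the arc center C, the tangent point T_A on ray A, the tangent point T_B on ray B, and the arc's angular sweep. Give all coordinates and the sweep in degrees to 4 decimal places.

bisector direction at 223.2308° = (-0.728601,-0.684939)
center distance |VC| = r/sin(θ/2) = 2.131654/sin(68.3477°) = 2.293482
C = V + |VC|·bis = (26.5825,10.8928)
T_A = V + ((C−V)·d_A)·d_A = V + 0.8462·d_A = (27.4873,12.8229)
T_B = V + ((C−V)·d_B)·d_B = V + 0.8462·d_B = (28.5647,11.6768)
sweep = 180° − θ = 43.3046°

center=(26.5825,10.8928) T_A=(27.4873,12.8229) T_B=(28.5647,11.6768) sweep=43.3046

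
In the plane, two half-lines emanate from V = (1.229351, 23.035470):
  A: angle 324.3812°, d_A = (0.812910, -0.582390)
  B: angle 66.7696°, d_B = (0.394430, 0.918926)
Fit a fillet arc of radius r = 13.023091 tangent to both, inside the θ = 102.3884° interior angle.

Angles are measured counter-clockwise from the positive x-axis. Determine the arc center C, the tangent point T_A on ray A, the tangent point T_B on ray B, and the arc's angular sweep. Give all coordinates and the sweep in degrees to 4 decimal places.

bisector direction at 15.5754° = (0.963278,0.268506)
center distance |VC| = r/sin(θ/2) = 13.023091/sin(51.1942°) = 16.711814
C = V + |VC|·bis = (17.3275,27.5227)
T_A = V + ((C−V)·d_A)·d_A = V + 10.4730·d_A = (9.7430,16.9361)
T_B = V + ((C−V)·d_B)·d_B = V + 10.4730·d_B = (5.3602,32.6594)
sweep = 180° − θ = 77.6116°

center=(17.3275,27.5227) T_A=(9.7430,16.9361) T_B=(5.3602,32.6594) sweep=77.6116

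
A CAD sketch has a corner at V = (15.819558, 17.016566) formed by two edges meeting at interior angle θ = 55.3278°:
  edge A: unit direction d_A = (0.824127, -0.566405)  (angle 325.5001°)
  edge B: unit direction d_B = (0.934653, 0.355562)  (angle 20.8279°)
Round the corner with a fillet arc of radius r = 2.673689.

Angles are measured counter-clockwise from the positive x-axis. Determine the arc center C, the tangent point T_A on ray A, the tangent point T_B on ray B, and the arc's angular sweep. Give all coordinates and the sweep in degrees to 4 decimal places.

center=(21.5374,16.3311) T_A=(20.0230,14.1277) T_B=(20.5867,18.8301) sweep=124.6722

bisector direction at 353.1640° = (0.992891,-0.119028)
center distance |VC| = r/sin(θ/2) = 2.673689/sin(27.6639°) = 5.758735
C = V + |VC|·bis = (21.5374,16.3311)
T_A = V + ((C−V)·d_A)·d_A = V + 5.1004·d_A = (20.0230,14.1277)
T_B = V + ((C−V)·d_B)·d_B = V + 5.1004·d_B = (20.5867,18.8301)
sweep = 180° − θ = 124.6722°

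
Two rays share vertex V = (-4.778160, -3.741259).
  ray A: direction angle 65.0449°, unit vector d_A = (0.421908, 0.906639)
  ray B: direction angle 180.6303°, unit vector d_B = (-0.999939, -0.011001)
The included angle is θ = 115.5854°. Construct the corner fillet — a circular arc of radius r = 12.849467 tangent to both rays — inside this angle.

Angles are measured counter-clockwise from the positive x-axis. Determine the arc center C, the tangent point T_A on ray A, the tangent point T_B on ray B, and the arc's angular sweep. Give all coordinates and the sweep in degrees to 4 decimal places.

bisector direction at 122.8376° = (-0.542260,0.840211)
center distance |VC| = r/sin(θ/2) = 12.849467/sin(57.7927°) = 15.186247
C = V + |VC|·bis = (-13.0130,9.0184)
T_A = V + ((C−V)·d_A)·d_A = V + 8.0940·d_A = (-1.3632,3.5971)
T_B = V + ((C−V)·d_B)·d_B = V + 8.0940·d_B = (-12.8717,-3.8303)
sweep = 180° − θ = 64.4146°

center=(-13.0130,9.0184) T_A=(-1.3632,3.5971) T_B=(-12.8717,-3.8303) sweep=64.4146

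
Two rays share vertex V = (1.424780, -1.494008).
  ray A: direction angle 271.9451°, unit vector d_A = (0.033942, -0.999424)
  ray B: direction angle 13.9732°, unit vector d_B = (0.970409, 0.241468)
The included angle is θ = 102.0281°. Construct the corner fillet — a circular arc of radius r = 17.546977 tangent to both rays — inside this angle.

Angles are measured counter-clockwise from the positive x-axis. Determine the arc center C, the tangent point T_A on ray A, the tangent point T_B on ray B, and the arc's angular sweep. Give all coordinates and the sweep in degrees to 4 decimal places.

bisector direction at 322.9592° = (0.798206,-0.602384)
center distance |VC| = r/sin(θ/2) = 17.546977/sin(51.0140°) = 22.574259
C = V + |VC|·bis = (19.4437,-15.0924)
T_A = V + ((C−V)·d_A)·d_A = V + 14.2021·d_A = (1.9068,-15.6880)
T_B = V + ((C−V)·d_B)·d_B = V + 14.2021·d_B = (15.2067,1.9354)
sweep = 180° − θ = 77.9719°

center=(19.4437,-15.0924) T_A=(1.9068,-15.6880) T_B=(15.2067,1.9354) sweep=77.9719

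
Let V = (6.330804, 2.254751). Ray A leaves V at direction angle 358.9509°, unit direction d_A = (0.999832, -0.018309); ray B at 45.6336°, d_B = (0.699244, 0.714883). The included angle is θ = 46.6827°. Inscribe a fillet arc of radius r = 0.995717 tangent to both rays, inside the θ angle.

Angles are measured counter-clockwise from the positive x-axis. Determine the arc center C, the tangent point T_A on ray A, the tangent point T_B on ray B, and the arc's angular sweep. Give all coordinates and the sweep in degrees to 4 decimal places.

center=(8.6561,3.2081) T_A=(8.6379,2.2125) T_B=(7.9443,3.9043) sweep=133.3173

bisector direction at 22.2923° = (0.925261,0.379331)
center distance |VC| = r/sin(θ/2) = 0.995717/sin(23.3413°) = 2.513115
C = V + |VC|·bis = (8.6561,3.2081)
T_A = V + ((C−V)·d_A)·d_A = V + 2.3074·d_A = (8.6379,2.2125)
T_B = V + ((C−V)·d_B)·d_B = V + 2.3074·d_B = (7.9443,3.9043)
sweep = 180° − θ = 133.3173°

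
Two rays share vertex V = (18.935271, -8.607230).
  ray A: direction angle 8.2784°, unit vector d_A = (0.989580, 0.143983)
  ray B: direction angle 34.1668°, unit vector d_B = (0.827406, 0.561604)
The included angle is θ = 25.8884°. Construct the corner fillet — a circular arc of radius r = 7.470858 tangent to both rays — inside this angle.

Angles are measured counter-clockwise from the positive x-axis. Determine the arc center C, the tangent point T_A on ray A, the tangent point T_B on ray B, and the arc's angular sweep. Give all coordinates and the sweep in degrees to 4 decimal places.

bisector direction at 21.2226° = (0.932181,0.361992)
center distance |VC| = r/sin(θ/2) = 7.470858/sin(12.9442°) = 33.351745
C = V + |VC|·bis = (50.0251,3.4658)
T_A = V + ((C−V)·d_A)·d_A = V + 32.5042·d_A = (51.1008,-3.9272)
T_B = V + ((C−V)·d_B)·d_B = V + 32.5042·d_B = (45.8295,9.6473)
sweep = 180° − θ = 154.1116°

center=(50.0251,3.4658) T_A=(51.1008,-3.9272) T_B=(45.8295,9.6473) sweep=154.1116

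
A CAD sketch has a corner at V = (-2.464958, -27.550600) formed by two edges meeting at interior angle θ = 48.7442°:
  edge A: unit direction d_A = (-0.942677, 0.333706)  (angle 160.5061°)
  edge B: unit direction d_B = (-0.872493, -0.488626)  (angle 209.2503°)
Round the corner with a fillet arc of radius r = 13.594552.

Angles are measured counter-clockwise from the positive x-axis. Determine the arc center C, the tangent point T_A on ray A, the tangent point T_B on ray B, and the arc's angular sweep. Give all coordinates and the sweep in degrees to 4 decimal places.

center=(-35.2893,-30.3521) T_A=(-30.7527,-17.5368) T_B=(-28.6466,-42.2132) sweep=131.2558

bisector direction at 184.8782° = (-0.996378,-0.085038)
center distance |VC| = r/sin(θ/2) = 13.594552/sin(24.3721°) = 32.943638
C = V + |VC|·bis = (-35.2893,-30.3521)
T_A = V + ((C−V)·d_A)·d_A = V + 30.0079·d_A = (-30.7527,-17.5368)
T_B = V + ((C−V)·d_B)·d_B = V + 30.0079·d_B = (-28.6466,-42.2132)
sweep = 180° − θ = 131.2558°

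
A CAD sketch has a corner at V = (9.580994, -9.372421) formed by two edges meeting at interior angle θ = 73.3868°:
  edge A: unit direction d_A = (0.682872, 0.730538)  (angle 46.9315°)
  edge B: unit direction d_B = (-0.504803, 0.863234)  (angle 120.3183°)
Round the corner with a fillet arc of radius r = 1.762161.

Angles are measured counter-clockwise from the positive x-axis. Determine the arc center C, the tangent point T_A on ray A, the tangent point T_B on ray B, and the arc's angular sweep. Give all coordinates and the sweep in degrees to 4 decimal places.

center=(9.9084,-6.4416) T_A=(11.1958,-7.6449) T_B=(8.3873,-7.3311) sweep=106.6132

bisector direction at 83.6249° = (0.111037,0.993816)
center distance |VC| = r/sin(θ/2) = 1.762161/sin(36.6934°) = 2.949062
C = V + |VC|·bis = (9.9084,-6.4416)
T_A = V + ((C−V)·d_A)·d_A = V + 2.3647·d_A = (11.1958,-7.6449)
T_B = V + ((C−V)·d_B)·d_B = V + 2.3647·d_B = (8.3873,-7.3311)
sweep = 180° − θ = 106.6132°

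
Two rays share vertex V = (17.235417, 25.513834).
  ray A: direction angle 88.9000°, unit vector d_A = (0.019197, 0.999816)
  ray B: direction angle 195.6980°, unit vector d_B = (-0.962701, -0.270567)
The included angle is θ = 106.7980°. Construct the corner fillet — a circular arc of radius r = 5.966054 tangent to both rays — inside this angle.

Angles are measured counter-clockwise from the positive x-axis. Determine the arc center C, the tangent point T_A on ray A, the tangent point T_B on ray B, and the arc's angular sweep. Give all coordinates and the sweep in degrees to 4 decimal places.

center=(11.3555,30.0585) T_A=(17.3205,29.9440) T_B=(12.9697,24.3150) sweep=73.2020

bisector direction at 142.2990° = (-0.791213,0.611541)
center distance |VC| = r/sin(θ/2) = 5.966054/sin(53.3990°) = 7.431492
C = V + |VC|·bis = (11.3555,30.0585)
T_A = V + ((C−V)·d_A)·d_A = V + 4.4309·d_A = (17.3205,29.9440)
T_B = V + ((C−V)·d_B)·d_B = V + 4.4309·d_B = (12.9697,24.3150)
sweep = 180° − θ = 73.2020°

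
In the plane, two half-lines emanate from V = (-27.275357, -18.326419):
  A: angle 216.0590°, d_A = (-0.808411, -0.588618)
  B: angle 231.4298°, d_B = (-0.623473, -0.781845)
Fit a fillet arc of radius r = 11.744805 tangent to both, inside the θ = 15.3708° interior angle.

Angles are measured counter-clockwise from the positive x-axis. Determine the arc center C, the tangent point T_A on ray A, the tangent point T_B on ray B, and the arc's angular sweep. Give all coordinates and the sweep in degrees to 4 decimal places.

bisector direction at 223.7444° = (-0.722432,-0.691442)
center distance |VC| = r/sin(θ/2) = 11.744805/sin(7.6854°) = 87.822355
C = V + |VC|·bis = (-90.7210,-79.0505)
T_A = V + ((C−V)·d_A)·d_A = V + 87.0335·d_A = (-97.6342,-69.5559)
T_B = V + ((C−V)·d_B)·d_B = V + 87.0335·d_B = (-81.5384,-86.3731)
sweep = 180° − θ = 164.6292°

center=(-90.7210,-79.0505) T_A=(-97.6342,-69.5559) T_B=(-81.5384,-86.3731) sweep=164.6292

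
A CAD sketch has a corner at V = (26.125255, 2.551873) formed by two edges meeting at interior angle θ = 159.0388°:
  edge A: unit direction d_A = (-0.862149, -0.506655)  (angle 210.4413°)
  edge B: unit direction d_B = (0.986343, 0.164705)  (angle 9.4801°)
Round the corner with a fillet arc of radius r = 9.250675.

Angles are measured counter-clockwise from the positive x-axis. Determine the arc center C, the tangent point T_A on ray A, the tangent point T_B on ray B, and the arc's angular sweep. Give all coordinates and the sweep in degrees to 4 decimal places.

bisector direction at 289.9607° = (0.341376,-0.939927)
center distance |VC| = r/sin(θ/2) = 9.250675/sin(79.5194°) = 9.407627
C = V + |VC|·bis = (29.3368,-6.2906)
T_A = V + ((C−V)·d_A)·d_A = V + 1.7113·d_A = (24.6499,1.6848)
T_B = V + ((C−V)·d_B)·d_B = V + 1.7113·d_B = (27.8132,2.8337)
sweep = 180° − θ = 20.9612°

center=(29.3368,-6.2906) T_A=(24.6499,1.6848) T_B=(27.8132,2.8337) sweep=20.9612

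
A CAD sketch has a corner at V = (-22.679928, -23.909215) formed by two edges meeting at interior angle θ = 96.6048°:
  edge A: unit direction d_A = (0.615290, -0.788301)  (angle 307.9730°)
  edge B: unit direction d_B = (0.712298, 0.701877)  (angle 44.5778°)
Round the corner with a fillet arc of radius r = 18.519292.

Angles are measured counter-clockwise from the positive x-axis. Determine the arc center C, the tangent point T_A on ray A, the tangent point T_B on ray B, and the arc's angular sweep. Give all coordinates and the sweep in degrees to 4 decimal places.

center=(2.0703,-25.5204) T_A=(-12.5284,-36.9151) T_B=(-10.9279,-12.3292) sweep=83.3952

bisector direction at 356.2754° = (0.997888,-0.064961)
center distance |VC| = r/sin(θ/2) = 18.519292/sin(48.3024°) = 24.802644
C = V + |VC|·bis = (2.0703,-25.5204)
T_A = V + ((C−V)·d_A)·d_A = V + 16.4987·d_A = (-12.5284,-36.9151)
T_B = V + ((C−V)·d_B)·d_B = V + 16.4987·d_B = (-10.9279,-12.3292)
sweep = 180° − θ = 83.3952°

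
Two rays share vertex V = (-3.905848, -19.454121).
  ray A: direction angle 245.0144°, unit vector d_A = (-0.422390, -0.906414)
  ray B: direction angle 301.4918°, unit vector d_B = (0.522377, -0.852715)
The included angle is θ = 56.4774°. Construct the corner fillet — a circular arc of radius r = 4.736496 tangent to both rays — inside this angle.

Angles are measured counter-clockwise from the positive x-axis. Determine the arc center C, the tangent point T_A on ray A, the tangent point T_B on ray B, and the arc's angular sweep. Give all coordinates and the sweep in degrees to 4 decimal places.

center=(-3.3378,-29.4486) T_A=(-7.6310,-27.4480) T_B=(0.7011,-26.9744) sweep=123.5226

bisector direction at 273.2531° = (0.056747,-0.998389)
center distance |VC| = r/sin(θ/2) = 4.736496/sin(28.2387°) = 10.010645
C = V + |VC|·bis = (-3.3378,-29.4486)
T_A = V + ((C−V)·d_A)·d_A = V + 8.8192·d_A = (-7.6310,-27.4480)
T_B = V + ((C−V)·d_B)·d_B = V + 8.8192·d_B = (0.7011,-26.9744)
sweep = 180° − θ = 123.5226°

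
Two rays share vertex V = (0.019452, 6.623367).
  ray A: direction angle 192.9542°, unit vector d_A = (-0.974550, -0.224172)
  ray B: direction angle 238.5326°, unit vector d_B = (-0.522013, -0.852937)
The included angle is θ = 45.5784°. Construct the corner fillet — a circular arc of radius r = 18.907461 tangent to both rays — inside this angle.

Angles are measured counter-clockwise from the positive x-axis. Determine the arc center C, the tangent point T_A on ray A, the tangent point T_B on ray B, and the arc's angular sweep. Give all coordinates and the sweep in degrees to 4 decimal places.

center=(-39.5995,-21.8913) T_A=(-43.8380,-3.4650) T_B=(-23.4726,-31.7612) sweep=134.4216

bisector direction at 215.7434° = (-0.811641,-0.584156)
center distance |VC| = r/sin(θ/2) = 18.907461/sin(22.7892°) = 48.813375
C = V + |VC|·bis = (-39.5995,-21.8913)
T_A = V + ((C−V)·d_A)·d_A = V + 45.0028·d_A = (-43.8380,-3.4650)
T_B = V + ((C−V)·d_B)·d_B = V + 45.0028·d_B = (-23.4726,-31.7612)
sweep = 180° − θ = 134.4216°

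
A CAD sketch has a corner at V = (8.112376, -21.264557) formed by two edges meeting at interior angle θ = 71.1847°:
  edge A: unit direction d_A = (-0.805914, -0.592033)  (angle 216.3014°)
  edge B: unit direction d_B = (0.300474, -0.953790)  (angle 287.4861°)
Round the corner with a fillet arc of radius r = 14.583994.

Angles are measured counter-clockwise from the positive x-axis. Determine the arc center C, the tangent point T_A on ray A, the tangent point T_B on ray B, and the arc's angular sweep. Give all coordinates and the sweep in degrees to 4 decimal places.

bisector direction at 251.8937° = (-0.310780,-0.950482)
center distance |VC| = r/sin(θ/2) = 14.583994/sin(35.5924°) = 25.057789
C = V + |VC|·bis = (0.3249,-45.0815)
T_A = V + ((C−V)·d_A)·d_A = V + 20.3765·d_A = (-8.3093,-33.3281)
T_B = V + ((C−V)·d_B)·d_B = V + 20.3765·d_B = (14.2350,-40.6994)
sweep = 180° − θ = 108.8153°

center=(0.3249,-45.0815) T_A=(-8.3093,-33.3281) T_B=(14.2350,-40.6994) sweep=108.8153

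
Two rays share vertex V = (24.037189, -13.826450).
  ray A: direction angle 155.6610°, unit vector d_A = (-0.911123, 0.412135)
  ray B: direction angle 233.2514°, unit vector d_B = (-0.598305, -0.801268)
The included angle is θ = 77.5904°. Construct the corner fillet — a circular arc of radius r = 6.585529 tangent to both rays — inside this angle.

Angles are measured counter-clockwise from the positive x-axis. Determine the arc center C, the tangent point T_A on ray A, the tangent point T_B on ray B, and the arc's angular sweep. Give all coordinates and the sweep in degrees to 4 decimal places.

bisector direction at 194.4562° = (-0.968339,-0.249640)
center distance |VC| = r/sin(θ/2) = 6.585529/sin(38.7952°) = 10.510972
C = V + |VC|·bis = (13.8590,-16.4504)
T_A = V + ((C−V)·d_A)·d_A = V + 8.1922·d_A = (16.5731,-10.4502)
T_B = V + ((C−V)·d_B)·d_B = V + 8.1922·d_B = (19.1358,-20.3906)
sweep = 180° − θ = 102.4096°

center=(13.8590,-16.4504) T_A=(16.5731,-10.4502) T_B=(19.1358,-20.3906) sweep=102.4096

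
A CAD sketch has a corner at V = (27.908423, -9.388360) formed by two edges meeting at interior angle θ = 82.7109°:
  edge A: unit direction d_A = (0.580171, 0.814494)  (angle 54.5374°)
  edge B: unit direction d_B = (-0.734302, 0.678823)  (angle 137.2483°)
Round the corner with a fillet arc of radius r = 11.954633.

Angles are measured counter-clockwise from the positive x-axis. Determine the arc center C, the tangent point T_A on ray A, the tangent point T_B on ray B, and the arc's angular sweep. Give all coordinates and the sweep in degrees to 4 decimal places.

center=(26.0508,8.6091) T_A=(35.7878,1.6734) T_B=(17.9358,-0.1692) sweep=97.2891

bisector direction at 95.8928° = (-0.102668,0.994716)
center distance |VC| = r/sin(θ/2) = 11.954633/sin(41.3554°) = 18.093112
C = V + |VC|·bis = (26.0508,8.6091)
T_A = V + ((C−V)·d_A)·d_A = V + 13.5811·d_A = (35.7878,1.6734)
T_B = V + ((C−V)·d_B)·d_B = V + 13.5811·d_B = (17.9358,-0.1692)
sweep = 180° − θ = 97.2891°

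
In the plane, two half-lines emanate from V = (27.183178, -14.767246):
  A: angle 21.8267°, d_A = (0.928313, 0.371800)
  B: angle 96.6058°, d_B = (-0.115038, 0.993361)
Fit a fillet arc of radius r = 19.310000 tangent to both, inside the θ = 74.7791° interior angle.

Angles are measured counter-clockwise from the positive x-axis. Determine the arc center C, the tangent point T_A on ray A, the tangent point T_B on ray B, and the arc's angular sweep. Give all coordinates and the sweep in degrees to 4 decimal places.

bisector direction at 59.2163° = (0.511799,0.859105)
center distance |VC| = r/sin(θ/2) = 19.310000/sin(37.3895°) = 31.800092
C = V + |VC|·bis = (43.4584,12.5524)
T_A = V + ((C−V)·d_A)·d_A = V + 25.2660·d_A = (50.6379,-5.3733)
T_B = V + ((C−V)·d_B)·d_B = V + 25.2660·d_B = (24.2766,10.3310)
sweep = 180° − θ = 105.2209°

center=(43.4584,12.5524) T_A=(50.6379,-5.3733) T_B=(24.2766,10.3310) sweep=105.2209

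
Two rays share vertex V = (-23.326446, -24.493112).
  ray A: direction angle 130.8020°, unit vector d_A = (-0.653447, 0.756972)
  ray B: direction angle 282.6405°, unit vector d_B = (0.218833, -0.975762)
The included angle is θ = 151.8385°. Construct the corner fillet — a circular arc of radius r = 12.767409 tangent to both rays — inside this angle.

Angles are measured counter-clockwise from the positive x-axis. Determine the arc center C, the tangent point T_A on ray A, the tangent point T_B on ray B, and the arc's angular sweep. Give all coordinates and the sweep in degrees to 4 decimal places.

center=(-35.0836,-30.4118) T_A=(-25.4190,-22.0690) T_B=(-22.6257,-27.6179) sweep=28.1615

bisector direction at 206.7213° = (-0.893205,-0.449650)
center distance |VC| = r/sin(θ/2) = 12.767409/sin(75.9193°) = 13.162904
C = V + |VC|·bis = (-35.0836,-30.4118)
T_A = V + ((C−V)·d_A)·d_A = V + 3.2024·d_A = (-25.4190,-22.0690)
T_B = V + ((C−V)·d_B)·d_B = V + 3.2024·d_B = (-22.6257,-27.6179)
sweep = 180° − θ = 28.1615°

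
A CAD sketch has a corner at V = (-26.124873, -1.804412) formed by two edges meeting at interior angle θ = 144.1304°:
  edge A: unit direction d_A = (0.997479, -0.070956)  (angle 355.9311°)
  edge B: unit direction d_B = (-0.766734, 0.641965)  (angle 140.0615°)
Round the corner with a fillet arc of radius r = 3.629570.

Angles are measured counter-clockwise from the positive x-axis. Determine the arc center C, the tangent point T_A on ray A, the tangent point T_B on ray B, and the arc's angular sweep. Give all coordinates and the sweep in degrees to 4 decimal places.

center=(-24.6955,1.7327) T_A=(-24.9531,-1.8878) T_B=(-27.0256,-1.0503) sweep=35.8696

bisector direction at 67.9963° = (0.374666,0.927160)
center distance |VC| = r/sin(θ/2) = 3.629570/sin(72.0652°) = 3.814948
C = V + |VC|·bis = (-24.6955,1.7327)
T_A = V + ((C−V)·d_A)·d_A = V + 1.1748·d_A = (-24.9531,-1.8878)
T_B = V + ((C−V)·d_B)·d_B = V + 1.1748·d_B = (-27.0256,-1.0503)
sweep = 180° − θ = 35.8696°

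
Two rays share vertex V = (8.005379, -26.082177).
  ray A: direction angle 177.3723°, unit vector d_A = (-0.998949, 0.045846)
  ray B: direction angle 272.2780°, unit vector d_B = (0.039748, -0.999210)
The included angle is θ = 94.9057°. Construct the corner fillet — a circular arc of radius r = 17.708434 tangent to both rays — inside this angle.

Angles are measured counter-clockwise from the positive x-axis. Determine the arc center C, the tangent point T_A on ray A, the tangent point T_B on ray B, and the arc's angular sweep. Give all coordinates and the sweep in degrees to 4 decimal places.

center=(-9.0430,-43.0268) T_A=(-8.2311,-25.3370) T_B=(8.6514,-42.3230) sweep=85.0943

bisector direction at 224.8251° = (-0.709261,-0.704946)
center distance |VC| = r/sin(θ/2) = 17.708434/sin(47.4528°) = 24.036821
C = V + |VC|·bis = (-9.0430,-43.0268)
T_A = V + ((C−V)·d_A)·d_A = V + 16.2536·d_A = (-8.2311,-25.3370)
T_B = V + ((C−V)·d_B)·d_B = V + 16.2536·d_B = (8.6514,-42.3230)
sweep = 180° − θ = 85.0943°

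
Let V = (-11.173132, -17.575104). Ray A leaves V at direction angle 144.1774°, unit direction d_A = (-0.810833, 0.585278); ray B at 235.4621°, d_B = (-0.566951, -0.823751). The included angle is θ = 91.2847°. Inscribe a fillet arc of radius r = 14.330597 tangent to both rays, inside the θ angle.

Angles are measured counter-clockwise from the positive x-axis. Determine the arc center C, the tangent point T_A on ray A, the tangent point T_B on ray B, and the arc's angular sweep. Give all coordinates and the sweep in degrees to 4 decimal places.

center=(-30.9226,-20.9934) T_A=(-22.5352,-9.3737) T_B=(-19.1177,-29.1182) sweep=88.7153

bisector direction at 189.8198° = (-0.985349,-0.170549)
center distance |VC| = r/sin(θ/2) = 14.330597/sin(45.6424°) = 20.043083
C = V + |VC|·bis = (-30.9226,-20.9934)
T_A = V + ((C−V)·d_A)·d_A = V + 14.0128·d_A = (-22.5352,-9.3737)
T_B = V + ((C−V)·d_B)·d_B = V + 14.0128·d_B = (-19.1177,-29.1182)
sweep = 180° − θ = 88.7153°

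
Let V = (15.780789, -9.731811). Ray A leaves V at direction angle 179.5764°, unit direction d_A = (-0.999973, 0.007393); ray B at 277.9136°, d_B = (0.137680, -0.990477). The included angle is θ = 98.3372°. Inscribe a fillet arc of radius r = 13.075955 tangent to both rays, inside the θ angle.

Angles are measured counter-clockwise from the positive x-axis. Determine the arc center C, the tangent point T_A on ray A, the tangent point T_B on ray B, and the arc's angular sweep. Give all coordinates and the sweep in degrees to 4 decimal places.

center=(4.3851,-22.7239) T_A=(4.4817,-9.6483) T_B=(17.3365,-20.9236) sweep=81.6628

bisector direction at 228.7450° = (-0.659411,-0.751782)
center distance |VC| = r/sin(θ/2) = 13.075955/sin(49.1686°) = 17.281679
C = V + |VC|·bis = (4.3851,-22.7239)
T_A = V + ((C−V)·d_A)·d_A = V + 11.2994·d_A = (4.4817,-9.6483)
T_B = V + ((C−V)·d_B)·d_B = V + 11.2994·d_B = (17.3365,-20.9236)
sweep = 180° − θ = 81.6628°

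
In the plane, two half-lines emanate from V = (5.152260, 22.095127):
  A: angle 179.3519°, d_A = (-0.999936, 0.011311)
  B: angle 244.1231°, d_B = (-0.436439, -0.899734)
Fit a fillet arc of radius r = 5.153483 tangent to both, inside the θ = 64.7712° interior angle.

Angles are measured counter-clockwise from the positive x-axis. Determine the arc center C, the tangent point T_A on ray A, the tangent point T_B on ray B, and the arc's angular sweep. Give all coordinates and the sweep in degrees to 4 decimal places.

center=(-3.0306,17.0339) T_A=(-2.9723,22.1870) T_B=(1.6061,14.7847) sweep=115.2288

bisector direction at 211.7375° = (-0.850467,-0.526028)
center distance |VC| = r/sin(θ/2) = 5.153483/sin(32.3856°) = 9.621626
C = V + |VC|·bis = (-3.0306,17.0339)
T_A = V + ((C−V)·d_A)·d_A = V + 8.1251·d_A = (-2.9723,22.1870)
T_B = V + ((C−V)·d_B)·d_B = V + 8.1251·d_B = (1.6061,14.7847)
sweep = 180° − θ = 115.2288°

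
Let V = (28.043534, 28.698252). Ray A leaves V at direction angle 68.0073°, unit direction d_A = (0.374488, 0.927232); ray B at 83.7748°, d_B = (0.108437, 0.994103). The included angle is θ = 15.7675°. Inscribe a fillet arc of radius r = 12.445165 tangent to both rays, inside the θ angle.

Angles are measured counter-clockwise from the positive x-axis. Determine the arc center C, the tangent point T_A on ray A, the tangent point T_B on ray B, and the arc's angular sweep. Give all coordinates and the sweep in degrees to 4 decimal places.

center=(50.1610,116.6935) T_A=(61.7006,112.0329) T_B=(37.7892,118.0430) sweep=164.2325

bisector direction at 75.8911° = (0.243767,0.969834)
center distance |VC| = r/sin(θ/2) = 12.445165/sin(7.8838°) = 90.732261
C = V + |VC|·bis = (50.1610,116.6935)
T_A = V + ((C−V)·d_A)·d_A = V + 89.8747·d_A = (61.7006,112.0329)
T_B = V + ((C−V)·d_B)·d_B = V + 89.8747·d_B = (37.7892,118.0430)
sweep = 180° − θ = 164.2325°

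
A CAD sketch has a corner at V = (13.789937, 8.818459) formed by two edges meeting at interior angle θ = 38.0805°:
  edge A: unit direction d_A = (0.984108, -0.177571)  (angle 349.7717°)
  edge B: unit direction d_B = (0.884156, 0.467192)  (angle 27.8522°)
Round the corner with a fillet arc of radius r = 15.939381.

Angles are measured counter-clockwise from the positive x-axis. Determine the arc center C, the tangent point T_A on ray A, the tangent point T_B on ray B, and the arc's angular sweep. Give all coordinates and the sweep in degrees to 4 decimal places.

center=(62.0722,16.3033) T_A=(59.2418,0.6172) T_B=(54.6255,30.3962) sweep=141.9195

bisector direction at 8.8120° = (0.988196,0.153192)
center distance |VC| = r/sin(θ/2) = 15.939381/sin(19.0403°) = 48.858992
C = V + |VC|·bis = (62.0722,16.3033)
T_A = V + ((C−V)·d_A)·d_A = V + 46.1859·d_A = (59.2418,0.6172)
T_B = V + ((C−V)·d_B)·d_B = V + 46.1859·d_B = (54.6255,30.3962)
sweep = 180° − θ = 141.9195°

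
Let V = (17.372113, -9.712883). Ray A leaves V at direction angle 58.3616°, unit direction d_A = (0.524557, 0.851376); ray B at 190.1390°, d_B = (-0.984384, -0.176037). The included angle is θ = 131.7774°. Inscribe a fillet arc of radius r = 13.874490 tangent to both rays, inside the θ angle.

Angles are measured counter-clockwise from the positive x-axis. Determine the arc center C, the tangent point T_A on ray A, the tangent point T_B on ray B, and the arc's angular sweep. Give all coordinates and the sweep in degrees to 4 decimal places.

center=(8.8170,2.8518) T_A=(20.6294,-4.4261) T_B=(11.2594,-10.8060) sweep=48.2226

bisector direction at 124.2503° = (-0.562809,0.826587)
center distance |VC| = r/sin(θ/2) = 13.874490/sin(65.8887°) = 15.200696
C = V + |VC|·bis = (8.8170,2.8518)
T_A = V + ((C−V)·d_A)·d_A = V + 6.2096·d_A = (20.6294,-4.4261)
T_B = V + ((C−V)·d_B)·d_B = V + 6.2096·d_B = (11.2594,-10.8060)
sweep = 180° − θ = 48.2226°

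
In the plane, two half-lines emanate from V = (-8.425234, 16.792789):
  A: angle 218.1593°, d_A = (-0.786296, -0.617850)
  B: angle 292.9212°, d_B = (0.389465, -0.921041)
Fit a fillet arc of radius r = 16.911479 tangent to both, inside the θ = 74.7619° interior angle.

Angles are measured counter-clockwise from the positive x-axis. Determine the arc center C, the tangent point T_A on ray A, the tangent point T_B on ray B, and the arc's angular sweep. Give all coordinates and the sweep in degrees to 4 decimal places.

bisector direction at 255.5403° = (-0.249700,-0.968323)
center distance |VC| = r/sin(θ/2) = 16.911479/sin(37.3809°) = 27.855631
C = V + |VC|·bis = (-15.3808,-10.1805)
T_A = V + ((C−V)·d_A)·d_A = V + 22.1345·d_A = (-25.8295,3.1170)
T_B = V + ((C−V)·d_B)·d_B = V + 22.1345·d_B = (0.1954,-3.5940)
sweep = 180° − θ = 105.2381°

center=(-15.3808,-10.1805) T_A=(-25.8295,3.1170) T_B=(0.1954,-3.5940) sweep=105.2381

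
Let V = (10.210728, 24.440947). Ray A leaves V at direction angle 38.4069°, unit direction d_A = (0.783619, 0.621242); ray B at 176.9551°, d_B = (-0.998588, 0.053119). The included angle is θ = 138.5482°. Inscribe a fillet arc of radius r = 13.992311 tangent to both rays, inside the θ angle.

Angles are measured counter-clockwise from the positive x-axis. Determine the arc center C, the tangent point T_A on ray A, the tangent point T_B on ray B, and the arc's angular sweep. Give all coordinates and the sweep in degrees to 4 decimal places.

bisector direction at 107.6810° = (-0.303717,0.952762)
center distance |VC| = r/sin(θ/2) = 13.992311/sin(69.2741°) = 14.960492
C = V + |VC|·bis = (5.6670,38.6947)
T_A = V + ((C−V)·d_A)·d_A = V + 5.2945·d_A = (14.3596,27.7301)
T_B = V + ((C−V)·d_B)·d_B = V + 5.2945·d_B = (4.9237,24.7222)
sweep = 180° − θ = 41.4518°

center=(5.6670,38.6947) T_A=(14.3596,27.7301) T_B=(4.9237,24.7222) sweep=41.4518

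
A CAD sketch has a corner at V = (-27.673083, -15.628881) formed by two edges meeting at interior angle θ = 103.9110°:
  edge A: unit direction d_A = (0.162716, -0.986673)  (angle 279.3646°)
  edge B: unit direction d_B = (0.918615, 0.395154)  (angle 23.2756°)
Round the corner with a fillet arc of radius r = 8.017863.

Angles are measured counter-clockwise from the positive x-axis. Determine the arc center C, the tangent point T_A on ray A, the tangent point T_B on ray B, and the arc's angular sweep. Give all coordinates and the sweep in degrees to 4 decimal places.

center=(-18.7411,-20.5149) T_A=(-26.6522,-21.8195) T_B=(-21.9094,-13.1496) sweep=76.0890

bisector direction at 331.3201° = (0.877315,-0.479916)
center distance |VC| = r/sin(θ/2) = 8.017863/sin(51.9555°) = 10.180995
C = V + |VC|·bis = (-18.7411,-20.5149)
T_A = V + ((C−V)·d_A)·d_A = V + 6.2743·d_A = (-26.6522,-21.8195)
T_B = V + ((C−V)·d_B)·d_B = V + 6.2743·d_B = (-21.9094,-13.1496)
sweep = 180° − θ = 76.0890°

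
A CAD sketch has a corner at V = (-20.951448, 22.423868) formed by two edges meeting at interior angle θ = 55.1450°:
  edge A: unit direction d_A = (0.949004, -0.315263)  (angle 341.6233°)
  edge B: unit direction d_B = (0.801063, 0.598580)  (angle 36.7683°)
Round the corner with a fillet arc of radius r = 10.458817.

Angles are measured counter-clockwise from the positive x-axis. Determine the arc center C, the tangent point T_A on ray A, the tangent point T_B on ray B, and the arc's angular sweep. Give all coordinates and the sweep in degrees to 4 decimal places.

bisector direction at 9.1958° = (0.987148,0.159809)
center distance |VC| = r/sin(θ/2) = 10.458817/sin(27.5725°) = 22.595551
C = V + |VC|·bis = (1.3537,26.0348)
T_A = V + ((C−V)·d_A)·d_A = V + 20.0293·d_A = (-1.9436,16.1094)
T_B = V + ((C−V)·d_B)·d_B = V + 20.0293·d_B = (-4.9067,34.4130)
sweep = 180° − θ = 124.8550°

center=(1.3537,26.0348) T_A=(-1.9436,16.1094) T_B=(-4.9067,34.4130) sweep=124.8550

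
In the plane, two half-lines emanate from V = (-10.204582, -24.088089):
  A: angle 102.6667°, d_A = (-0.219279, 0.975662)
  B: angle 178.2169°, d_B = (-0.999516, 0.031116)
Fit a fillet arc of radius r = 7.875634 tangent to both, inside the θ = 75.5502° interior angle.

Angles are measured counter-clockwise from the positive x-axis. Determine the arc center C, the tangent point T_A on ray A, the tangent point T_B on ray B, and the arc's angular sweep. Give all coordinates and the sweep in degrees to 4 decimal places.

center=(-20.1169,-15.9001) T_A=(-12.4330,-14.1731) T_B=(-20.3620,-23.7719) sweep=104.4498

bisector direction at 140.4418° = (-0.770978,0.636862)
center distance |VC| = r/sin(θ/2) = 7.875634/sin(37.7751°) = 12.856843
C = V + |VC|·bis = (-20.1169,-15.9001)
T_A = V + ((C−V)·d_A)·d_A = V + 10.1623·d_A = (-12.4330,-14.1731)
T_B = V + ((C−V)·d_B)·d_B = V + 10.1623·d_B = (-20.3620,-23.7719)
sweep = 180° − θ = 104.4498°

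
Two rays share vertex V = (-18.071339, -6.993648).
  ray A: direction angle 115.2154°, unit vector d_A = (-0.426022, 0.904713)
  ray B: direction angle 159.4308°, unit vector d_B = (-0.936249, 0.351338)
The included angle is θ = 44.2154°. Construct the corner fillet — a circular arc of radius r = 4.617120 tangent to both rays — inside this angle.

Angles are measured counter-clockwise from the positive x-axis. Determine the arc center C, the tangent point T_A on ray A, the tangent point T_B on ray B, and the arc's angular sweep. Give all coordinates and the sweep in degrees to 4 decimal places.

center=(-27.0908,1.3225) T_A=(-22.9136,3.2895) T_B=(-28.7129,-3.0003) sweep=135.7846

bisector direction at 137.3231° = (-0.735188,0.677863)
center distance |VC| = r/sin(θ/2) = 4.617120/sin(22.1077°) = 12.268195
C = V + |VC|·bis = (-27.0908,1.3225)
T_A = V + ((C−V)·d_A)·d_A = V + 11.3662·d_A = (-22.9136,3.2895)
T_B = V + ((C−V)·d_B)·d_B = V + 11.3662·d_B = (-28.7129,-3.0003)
sweep = 180° − θ = 135.7846°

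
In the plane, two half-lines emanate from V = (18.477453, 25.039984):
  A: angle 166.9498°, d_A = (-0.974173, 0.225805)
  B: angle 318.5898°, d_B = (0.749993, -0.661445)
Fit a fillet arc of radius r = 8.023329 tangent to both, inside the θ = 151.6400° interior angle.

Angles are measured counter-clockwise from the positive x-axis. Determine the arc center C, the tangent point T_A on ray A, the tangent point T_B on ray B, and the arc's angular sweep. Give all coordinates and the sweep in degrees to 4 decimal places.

bisector direction at 242.7698° = (-0.457567,-0.889175)
center distance |VC| = r/sin(θ/2) = 8.023329/sin(75.8200°) = 8.275475
C = V + |VC|·bis = (14.6909,17.6816)
T_A = V + ((C−V)·d_A)·d_A = V + 2.0272·d_A = (16.5026,25.4977)
T_B = V + ((C−V)·d_B)·d_B = V + 2.0272·d_B = (19.9979,23.6991)
sweep = 180° − θ = 28.3600°

center=(14.6909,17.6816) T_A=(16.5026,25.4977) T_B=(19.9979,23.6991) sweep=28.3600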